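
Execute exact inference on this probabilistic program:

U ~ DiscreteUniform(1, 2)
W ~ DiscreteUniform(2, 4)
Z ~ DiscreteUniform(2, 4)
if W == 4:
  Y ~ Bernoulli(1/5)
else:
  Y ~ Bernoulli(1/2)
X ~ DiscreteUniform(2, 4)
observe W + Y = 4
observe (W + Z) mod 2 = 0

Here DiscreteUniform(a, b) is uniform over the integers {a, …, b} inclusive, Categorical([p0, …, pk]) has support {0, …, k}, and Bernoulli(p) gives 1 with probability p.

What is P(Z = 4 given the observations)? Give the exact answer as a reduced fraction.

P(Z = 4 | obs) = 8/21

Enumerate traces; 18 have nonzero weight after conditioning:
  (U=1, W=3, Z=3, Y=1, X=2) weight 1/108
  (U=1, W=3, Z=3, Y=1, X=3) weight 1/108
  (U=1, W=3, Z=3, Y=1, X=4) weight 1/108
  (U=1, W=4, Z=2, Y=0, X=2) weight 2/135
  (U=1, W=4, Z=2, Y=0, X=3) weight 2/135
  (U=1, W=4, Z=2, Y=0, X=4) weight 2/135
  (U=1, W=4, Z=4, Y=0, X=2) weight 2/135
  (U=1, W=4, Z=4, Y=0, X=3) weight 2/135
  … 10 more
Group by Z:
  weight(Z=2) = 4/45
  weight(Z=3) = 1/18
  weight(Z=4) = 4/45
Total weight = 4/45 + 1/18 + 4/45 = 7/30
P(Z=2 | obs) = 4/45 / 7/30 = 8/21
P(Z=3 | obs) = 1/18 / 7/30 = 5/21
P(Z=4 | obs) = 4/45 / 7/30 = 8/21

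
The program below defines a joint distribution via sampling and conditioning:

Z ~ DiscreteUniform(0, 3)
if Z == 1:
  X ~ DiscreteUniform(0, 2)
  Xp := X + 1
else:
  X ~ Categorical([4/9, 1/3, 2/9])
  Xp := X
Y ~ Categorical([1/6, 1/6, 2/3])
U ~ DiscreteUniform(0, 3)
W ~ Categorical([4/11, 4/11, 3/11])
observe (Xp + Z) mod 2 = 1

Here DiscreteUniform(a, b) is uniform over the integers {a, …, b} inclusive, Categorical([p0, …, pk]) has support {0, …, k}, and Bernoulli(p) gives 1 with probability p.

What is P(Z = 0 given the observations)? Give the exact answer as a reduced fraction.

Enumerate traces; 180 have nonzero weight after conditioning:
  (Z=0, X=1, Y=0, U=0, W=0) weight 1/792
  (Z=0, X=1, Y=0, U=0, W=1) weight 1/792
  (Z=0, X=1, Y=0, U=0, W=2) weight 1/1056
  (Z=0, X=1, Y=0, U=1, W=0) weight 1/792
  (Z=0, X=1, Y=0, U=1, W=1) weight 1/792
  (Z=0, X=1, Y=0, U=1, W=2) weight 1/1056
  (Z=0, X=1, Y=0, U=2, W=0) weight 1/792
  (Z=0, X=1, Y=0, U=2, W=1) weight 1/792
  (Z=1, X=1, Y=0, U=0, W=0) weight 1/792
  (Z=2, X=1, Y=0, U=0, W=0) weight 1/792
  … 170 more
Group by Z:
  weight(Z=0) = 1/12
  weight(Z=1) = 1/12
  weight(Z=2) = 1/12
  weight(Z=3) = 1/6
Total weight = 1/12 + 1/12 + 1/12 + 1/6 = 5/12
P(Z=0 | obs) = 1/12 / 5/12 = 1/5
P(Z=1 | obs) = 1/12 / 5/12 = 1/5
P(Z=2 | obs) = 1/12 / 5/12 = 1/5
P(Z=3 | obs) = 1/6 / 5/12 = 2/5

P(Z = 0 | obs) = 1/5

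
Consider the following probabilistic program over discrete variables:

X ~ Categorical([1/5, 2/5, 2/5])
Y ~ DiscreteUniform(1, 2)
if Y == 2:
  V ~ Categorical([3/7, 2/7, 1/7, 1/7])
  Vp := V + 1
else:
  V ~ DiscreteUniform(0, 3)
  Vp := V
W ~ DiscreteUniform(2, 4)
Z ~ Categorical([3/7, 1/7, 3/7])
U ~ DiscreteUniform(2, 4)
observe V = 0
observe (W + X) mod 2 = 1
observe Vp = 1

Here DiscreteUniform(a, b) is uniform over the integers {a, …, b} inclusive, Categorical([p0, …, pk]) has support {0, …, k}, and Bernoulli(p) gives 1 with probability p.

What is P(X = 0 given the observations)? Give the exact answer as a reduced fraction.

P(X = 0 | obs) = 1/7

Enumerate traces; 36 have nonzero weight after conditioning:
  (X=0, Y=2, V=0, W=3, Z=0, U=2) weight 1/490
  (X=0, Y=2, V=0, W=3, Z=0, U=3) weight 1/490
  (X=0, Y=2, V=0, W=3, Z=0, U=4) weight 1/490
  (X=0, Y=2, V=0, W=3, Z=1, U=2) weight 1/1470
  (X=0, Y=2, V=0, W=3, Z=1, U=3) weight 1/1470
  (X=0, Y=2, V=0, W=3, Z=1, U=4) weight 1/1470
  (X=0, Y=2, V=0, W=3, Z=2, U=2) weight 1/490
  (X=0, Y=2, V=0, W=3, Z=2, U=3) weight 1/490
  (X=1, Y=2, V=0, W=2, Z=0, U=2) weight 1/245
  (X=2, Y=2, V=0, W=3, Z=0, U=2) weight 1/245
  … 26 more
Group by X:
  weight(X=0) = 1/70
  weight(X=1) = 2/35
  weight(X=2) = 1/35
Total weight = 1/70 + 2/35 + 1/35 = 1/10
P(X=0 | obs) = 1/70 / 1/10 = 1/7
P(X=1 | obs) = 2/35 / 1/10 = 4/7
P(X=2 | obs) = 1/35 / 1/10 = 2/7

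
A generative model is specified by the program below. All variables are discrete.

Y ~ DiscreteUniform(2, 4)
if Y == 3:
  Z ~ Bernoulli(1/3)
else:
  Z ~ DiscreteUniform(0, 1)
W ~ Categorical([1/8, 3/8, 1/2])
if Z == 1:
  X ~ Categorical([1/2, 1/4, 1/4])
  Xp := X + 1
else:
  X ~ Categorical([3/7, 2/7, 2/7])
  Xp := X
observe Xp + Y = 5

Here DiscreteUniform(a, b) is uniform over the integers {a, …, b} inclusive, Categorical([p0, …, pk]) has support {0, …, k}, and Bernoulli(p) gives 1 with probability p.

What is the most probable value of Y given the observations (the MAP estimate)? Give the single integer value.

argmax_v P(Y = v | obs) = 4

Enumerate traces; 15 have nonzero weight after conditioning:
  (Y=2, Z=1, W=0, X=2) weight 1/192
  (Y=2, Z=1, W=1, X=2) weight 1/64
  (Y=2, Z=1, W=2, X=2) weight 1/48
  (Y=3, Z=0, W=0, X=2) weight 1/126
  (Y=3, Z=0, W=1, X=2) weight 1/42
  (Y=3, Z=0, W=2, X=2) weight 2/63
  (Y=3, Z=1, W=0, X=1) weight 1/288
  (Y=3, Z=1, W=1, X=1) weight 1/96
  (Y=4, Z=0, W=0, X=1) weight 1/168
  … 6 more
Group by Y:
  weight(Y=2) = 1/24
  weight(Y=3) = 23/252
  weight(Y=4) = 11/84
Total weight = 1/24 + 23/252 + 11/84 = 19/72
P(Y=2 | obs) = 1/24 / 19/72 = 3/19
P(Y=3 | obs) = 23/252 / 19/72 = 46/133
P(Y=4 | obs) = 11/84 / 19/72 = 66/133
argmax = 4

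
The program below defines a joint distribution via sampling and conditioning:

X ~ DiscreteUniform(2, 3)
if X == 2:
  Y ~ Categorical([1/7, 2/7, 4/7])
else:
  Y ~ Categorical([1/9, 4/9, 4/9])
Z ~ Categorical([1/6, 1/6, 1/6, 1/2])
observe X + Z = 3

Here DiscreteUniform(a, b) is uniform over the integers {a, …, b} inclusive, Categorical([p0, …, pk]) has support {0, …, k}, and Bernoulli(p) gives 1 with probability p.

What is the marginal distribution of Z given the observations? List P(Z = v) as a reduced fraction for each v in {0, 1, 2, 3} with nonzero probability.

P(Z=0) = 1/2, P(Z=1) = 1/2

Enumerate traces; 6 have nonzero weight after conditioning:
  (X=2, Y=0, Z=1) weight 1/84
  (X=2, Y=1, Z=1) weight 1/42
  (X=2, Y=2, Z=1) weight 1/21
  (X=3, Y=0, Z=0) weight 1/108
  (X=3, Y=1, Z=0) weight 1/27
  (X=3, Y=2, Z=0) weight 1/27
Group by Z:
  weight(Z=0) = 1/12
  weight(Z=1) = 1/12
Total weight = 1/12 + 1/12 = 1/6
P(Z=0 | obs) = 1/12 / 1/6 = 1/2
P(Z=1 | obs) = 1/12 / 1/6 = 1/2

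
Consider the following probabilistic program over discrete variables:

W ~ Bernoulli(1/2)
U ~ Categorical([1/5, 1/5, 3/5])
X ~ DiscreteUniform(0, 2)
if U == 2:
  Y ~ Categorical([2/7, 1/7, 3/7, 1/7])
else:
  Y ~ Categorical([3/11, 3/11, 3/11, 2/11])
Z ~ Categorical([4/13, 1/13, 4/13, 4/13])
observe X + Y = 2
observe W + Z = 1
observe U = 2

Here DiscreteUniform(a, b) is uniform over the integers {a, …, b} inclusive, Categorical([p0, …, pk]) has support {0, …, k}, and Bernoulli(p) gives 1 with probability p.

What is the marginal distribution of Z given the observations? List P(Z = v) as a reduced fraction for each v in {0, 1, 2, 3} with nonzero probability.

Enumerate traces; 6 have nonzero weight after conditioning:
  (W=0, U=2, X=0, Y=2, Z=1) weight 3/910
  (W=0, U=2, X=1, Y=1, Z=1) weight 1/910
  (W=0, U=2, X=2, Y=0, Z=1) weight 1/455
  (W=1, U=2, X=0, Y=2, Z=0) weight 6/455
  (W=1, U=2, X=1, Y=1, Z=0) weight 2/455
  (W=1, U=2, X=2, Y=0, Z=0) weight 4/455
Group by Z:
  weight(Z=0) = 12/455
  weight(Z=1) = 3/455
Total weight = 12/455 + 3/455 = 3/91
P(Z=0 | obs) = 12/455 / 3/91 = 4/5
P(Z=1 | obs) = 3/455 / 3/91 = 1/5

P(Z=0) = 4/5, P(Z=1) = 1/5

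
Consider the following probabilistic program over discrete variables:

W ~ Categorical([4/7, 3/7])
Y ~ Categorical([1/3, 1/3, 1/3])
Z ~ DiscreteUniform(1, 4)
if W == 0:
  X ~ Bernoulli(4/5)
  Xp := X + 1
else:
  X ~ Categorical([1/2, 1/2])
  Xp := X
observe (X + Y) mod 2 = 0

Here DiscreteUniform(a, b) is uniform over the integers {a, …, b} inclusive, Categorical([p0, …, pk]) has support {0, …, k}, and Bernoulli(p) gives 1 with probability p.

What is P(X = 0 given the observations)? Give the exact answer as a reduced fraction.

P(X = 0 | obs) = 46/93

Enumerate traces; 24 have nonzero weight after conditioning:
  (W=0, Y=0, Z=1, X=0) weight 1/105
  (W=0, Y=0, Z=2, X=0) weight 1/105
  (W=0, Y=0, Z=3, X=0) weight 1/105
  (W=0, Y=0, Z=4, X=0) weight 1/105
  (W=0, Y=1, Z=1, X=1) weight 4/105
  (W=0, Y=1, Z=2, X=1) weight 4/105
  (W=0, Y=1, Z=3, X=1) weight 4/105
  (W=0, Y=1, Z=4, X=1) weight 4/105
  … 16 more
Group by X:
  weight(X=0) = 23/105
  weight(X=1) = 47/210
Total weight = 23/105 + 47/210 = 31/70
P(X=0 | obs) = 23/105 / 31/70 = 46/93
P(X=1 | obs) = 47/210 / 31/70 = 47/93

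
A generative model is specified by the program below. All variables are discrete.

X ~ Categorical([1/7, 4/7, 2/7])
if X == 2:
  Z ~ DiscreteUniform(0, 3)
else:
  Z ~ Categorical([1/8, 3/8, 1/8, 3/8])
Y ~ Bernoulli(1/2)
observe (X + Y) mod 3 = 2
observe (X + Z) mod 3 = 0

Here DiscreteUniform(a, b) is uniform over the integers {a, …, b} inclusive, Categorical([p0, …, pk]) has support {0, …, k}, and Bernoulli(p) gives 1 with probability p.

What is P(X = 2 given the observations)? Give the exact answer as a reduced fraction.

P(X = 2 | obs) = 1/2

Enumerate traces; 2 have nonzero weight after conditioning:
  (X=1, Z=2, Y=1) weight 1/28
  (X=2, Z=1, Y=0) weight 1/28
Group by X:
  weight(X=1) = 1/28
  weight(X=2) = 1/28
Total weight = 1/28 + 1/28 = 1/14
P(X=1 | obs) = 1/28 / 1/14 = 1/2
P(X=2 | obs) = 1/28 / 1/14 = 1/2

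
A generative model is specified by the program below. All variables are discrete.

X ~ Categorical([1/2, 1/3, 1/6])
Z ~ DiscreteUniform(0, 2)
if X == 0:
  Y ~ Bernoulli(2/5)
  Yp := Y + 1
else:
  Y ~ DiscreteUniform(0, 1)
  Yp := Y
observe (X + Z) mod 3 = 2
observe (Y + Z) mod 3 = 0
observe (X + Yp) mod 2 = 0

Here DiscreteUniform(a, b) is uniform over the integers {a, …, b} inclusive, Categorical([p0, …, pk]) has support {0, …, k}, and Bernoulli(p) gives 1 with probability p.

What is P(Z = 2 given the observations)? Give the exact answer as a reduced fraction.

Enumerate traces; 2 have nonzero weight after conditioning:
  (X=0, Z=2, Y=1) weight 1/15
  (X=2, Z=0, Y=0) weight 1/36
Group by Z:
  weight(Z=0) = 1/36
  weight(Z=2) = 1/15
Total weight = 1/36 + 1/15 = 17/180
P(Z=0 | obs) = 1/36 / 17/180 = 5/17
P(Z=2 | obs) = 1/15 / 17/180 = 12/17

P(Z = 2 | obs) = 12/17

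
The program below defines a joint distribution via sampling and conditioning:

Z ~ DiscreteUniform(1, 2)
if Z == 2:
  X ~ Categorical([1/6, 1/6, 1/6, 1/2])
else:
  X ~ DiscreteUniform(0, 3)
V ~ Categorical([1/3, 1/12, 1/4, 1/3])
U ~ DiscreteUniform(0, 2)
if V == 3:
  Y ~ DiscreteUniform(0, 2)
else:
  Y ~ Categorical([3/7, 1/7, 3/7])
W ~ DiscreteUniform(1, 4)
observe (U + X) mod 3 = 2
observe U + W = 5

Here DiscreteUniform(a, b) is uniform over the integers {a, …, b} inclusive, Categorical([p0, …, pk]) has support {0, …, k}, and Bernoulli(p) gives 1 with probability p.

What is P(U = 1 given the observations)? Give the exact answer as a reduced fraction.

Enumerate traces; 72 have nonzero weight after conditioning:
  (Z=1, X=0, V=0, U=2, Y=0, W=3) weight 1/672
  (Z=1, X=0, V=0, U=2, Y=1, W=3) weight 1/2016
  (Z=1, X=0, V=0, U=2, Y=2, W=3) weight 1/672
  (Z=1, X=0, V=1, U=2, Y=0, W=3) weight 1/2688
  (Z=1, X=0, V=1, U=2, Y=1, W=3) weight 1/8064
  (Z=1, X=0, V=1, U=2, Y=2, W=3) weight 1/2688
  (Z=1, X=0, V=2, U=2, Y=0, W=3) weight 1/896
  (Z=1, X=0, V=2, U=2, Y=1, W=3) weight 1/2688
  (Z=1, X=1, V=0, U=1, Y=0, W=4) weight 1/672
  … 63 more
Group by U:
  weight(U=1) = 5/288
  weight(U=2) = 7/144
Total weight = 5/288 + 7/144 = 19/288
P(U=1 | obs) = 5/288 / 19/288 = 5/19
P(U=2 | obs) = 7/144 / 19/288 = 14/19

P(U = 1 | obs) = 5/19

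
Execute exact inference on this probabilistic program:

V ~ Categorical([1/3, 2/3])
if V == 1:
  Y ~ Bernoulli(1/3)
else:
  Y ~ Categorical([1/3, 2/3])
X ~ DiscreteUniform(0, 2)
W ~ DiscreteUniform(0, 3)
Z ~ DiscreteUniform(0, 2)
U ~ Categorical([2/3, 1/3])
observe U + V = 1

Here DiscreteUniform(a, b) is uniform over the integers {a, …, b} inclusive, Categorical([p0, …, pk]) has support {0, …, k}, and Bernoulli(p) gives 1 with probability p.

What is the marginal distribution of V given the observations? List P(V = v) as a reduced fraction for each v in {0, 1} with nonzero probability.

Enumerate traces; 144 have nonzero weight after conditioning:
  (V=0, Y=0, X=0, W=0, Z=0, U=1) weight 1/972
  (V=0, Y=0, X=0, W=0, Z=1, U=1) weight 1/972
  (V=0, Y=0, X=0, W=0, Z=2, U=1) weight 1/972
  (V=0, Y=0, X=0, W=1, Z=0, U=1) weight 1/972
  (V=0, Y=0, X=0, W=1, Z=1, U=1) weight 1/972
  (V=0, Y=0, X=0, W=1, Z=2, U=1) weight 1/972
  (V=0, Y=0, X=0, W=2, Z=0, U=1) weight 1/972
  (V=0, Y=0, X=0, W=2, Z=1, U=1) weight 1/972
  (V=1, Y=0, X=0, W=0, Z=0, U=0) weight 2/243
  … 135 more
Group by V:
  weight(V=0) = 1/9
  weight(V=1) = 4/9
Total weight = 1/9 + 4/9 = 5/9
P(V=0 | obs) = 1/9 / 5/9 = 1/5
P(V=1 | obs) = 4/9 / 5/9 = 4/5

P(V=0) = 1/5, P(V=1) = 4/5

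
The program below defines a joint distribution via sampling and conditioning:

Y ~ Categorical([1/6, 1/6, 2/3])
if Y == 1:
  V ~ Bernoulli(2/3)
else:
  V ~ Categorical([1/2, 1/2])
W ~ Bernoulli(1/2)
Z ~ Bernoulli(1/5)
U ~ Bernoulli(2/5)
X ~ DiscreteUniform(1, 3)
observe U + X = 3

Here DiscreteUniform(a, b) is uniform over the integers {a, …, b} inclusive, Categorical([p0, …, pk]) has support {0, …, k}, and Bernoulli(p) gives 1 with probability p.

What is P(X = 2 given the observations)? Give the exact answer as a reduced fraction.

Enumerate traces; 48 have nonzero weight after conditioning:
  (Y=0, V=0, W=0, Z=0, U=0, X=3) weight 1/150
  (Y=0, V=0, W=0, Z=0, U=1, X=2) weight 1/225
  (Y=0, V=0, W=0, Z=1, U=0, X=3) weight 1/600
  (Y=0, V=0, W=0, Z=1, U=1, X=2) weight 1/900
  (Y=0, V=0, W=1, Z=0, U=0, X=3) weight 1/150
  (Y=0, V=0, W=1, Z=0, U=1, X=2) weight 1/225
  (Y=0, V=0, W=1, Z=1, U=0, X=3) weight 1/600
  (Y=0, V=0, W=1, Z=1, U=1, X=2) weight 1/900
  … 40 more
Group by X:
  weight(X=2) = 2/15
  weight(X=3) = 1/5
Total weight = 2/15 + 1/5 = 1/3
P(X=2 | obs) = 2/15 / 1/3 = 2/5
P(X=3 | obs) = 1/5 / 1/3 = 3/5

P(X = 2 | obs) = 2/5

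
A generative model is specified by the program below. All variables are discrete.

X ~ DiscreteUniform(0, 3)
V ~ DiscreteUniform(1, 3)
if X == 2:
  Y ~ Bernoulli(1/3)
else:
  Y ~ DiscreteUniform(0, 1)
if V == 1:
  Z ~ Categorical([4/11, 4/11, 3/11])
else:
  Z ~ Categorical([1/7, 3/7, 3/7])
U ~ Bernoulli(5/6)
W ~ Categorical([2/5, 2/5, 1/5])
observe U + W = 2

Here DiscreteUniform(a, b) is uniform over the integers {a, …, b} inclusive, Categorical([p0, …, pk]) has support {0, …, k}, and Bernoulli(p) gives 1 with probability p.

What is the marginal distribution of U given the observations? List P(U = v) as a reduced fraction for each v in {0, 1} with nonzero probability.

P(U=0) = 1/11, P(U=1) = 10/11

Enumerate traces; 144 have nonzero weight after conditioning:
  (X=0, V=1, Y=0, Z=0, U=0, W=2) weight 1/1980
  (X=0, V=1, Y=0, Z=0, U=1, W=1) weight 1/198
  (X=0, V=1, Y=0, Z=1, U=0, W=2) weight 1/1980
  (X=0, V=1, Y=0, Z=1, U=1, W=1) weight 1/198
  (X=0, V=1, Y=0, Z=2, U=0, W=2) weight 1/2640
  (X=0, V=1, Y=0, Z=2, U=1, W=1) weight 1/264
  (X=0, V=1, Y=1, Z=0, U=0, W=2) weight 1/1980
  (X=0, V=1, Y=1, Z=0, U=1, W=1) weight 1/198
  … 136 more
Group by U:
  weight(U=0) = 1/30
  weight(U=1) = 1/3
Total weight = 1/30 + 1/3 = 11/30
P(U=0 | obs) = 1/30 / 11/30 = 1/11
P(U=1 | obs) = 1/3 / 11/30 = 10/11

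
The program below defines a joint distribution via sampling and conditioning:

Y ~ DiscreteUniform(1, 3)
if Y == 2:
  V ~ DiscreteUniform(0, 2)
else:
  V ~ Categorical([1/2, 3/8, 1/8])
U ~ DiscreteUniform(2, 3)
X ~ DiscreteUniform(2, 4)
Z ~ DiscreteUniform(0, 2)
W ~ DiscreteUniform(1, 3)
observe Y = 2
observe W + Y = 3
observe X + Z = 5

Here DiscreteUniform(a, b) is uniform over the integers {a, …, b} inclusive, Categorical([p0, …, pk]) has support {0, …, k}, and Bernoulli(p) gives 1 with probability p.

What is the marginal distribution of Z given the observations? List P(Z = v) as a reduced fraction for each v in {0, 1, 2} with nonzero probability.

Enumerate traces; 12 have nonzero weight after conditioning:
  (Y=2, V=0, U=2, X=3, Z=2, W=1) weight 1/486
  (Y=2, V=0, U=2, X=4, Z=1, W=1) weight 1/486
  (Y=2, V=0, U=3, X=3, Z=2, W=1) weight 1/486
  (Y=2, V=0, U=3, X=4, Z=1, W=1) weight 1/486
  (Y=2, V=1, U=2, X=3, Z=2, W=1) weight 1/486
  (Y=2, V=1, U=2, X=4, Z=1, W=1) weight 1/486
  (Y=2, V=1, U=3, X=3, Z=2, W=1) weight 1/486
  (Y=2, V=1, U=3, X=4, Z=1, W=1) weight 1/486
  … 4 more
Group by Z:
  weight(Z=1) = 1/81
  weight(Z=2) = 1/81
Total weight = 1/81 + 1/81 = 2/81
P(Z=1 | obs) = 1/81 / 2/81 = 1/2
P(Z=2 | obs) = 1/81 / 2/81 = 1/2

P(Z=1) = 1/2, P(Z=2) = 1/2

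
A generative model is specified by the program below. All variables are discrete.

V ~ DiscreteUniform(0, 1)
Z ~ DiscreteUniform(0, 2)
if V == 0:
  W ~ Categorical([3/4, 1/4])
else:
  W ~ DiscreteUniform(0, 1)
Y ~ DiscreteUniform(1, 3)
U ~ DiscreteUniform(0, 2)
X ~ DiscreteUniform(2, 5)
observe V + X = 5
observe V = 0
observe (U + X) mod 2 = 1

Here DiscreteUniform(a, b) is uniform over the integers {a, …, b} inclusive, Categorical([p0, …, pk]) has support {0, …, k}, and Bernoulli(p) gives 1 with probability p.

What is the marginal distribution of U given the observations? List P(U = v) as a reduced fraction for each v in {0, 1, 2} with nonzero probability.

P(U=0) = 1/2, P(U=2) = 1/2

Enumerate traces; 36 have nonzero weight after conditioning:
  (V=0, Z=0, W=0, Y=1, U=0, X=5) weight 1/288
  (V=0, Z=0, W=0, Y=1, U=2, X=5) weight 1/288
  (V=0, Z=0, W=0, Y=2, U=0, X=5) weight 1/288
  (V=0, Z=0, W=0, Y=2, U=2, X=5) weight 1/288
  (V=0, Z=0, W=0, Y=3, U=0, X=5) weight 1/288
  (V=0, Z=0, W=0, Y=3, U=2, X=5) weight 1/288
  (V=0, Z=0, W=1, Y=1, U=0, X=5) weight 1/864
  (V=0, Z=0, W=1, Y=1, U=2, X=5) weight 1/864
  … 28 more
Group by U:
  weight(U=0) = 1/24
  weight(U=2) = 1/24
Total weight = 1/24 + 1/24 = 1/12
P(U=0 | obs) = 1/24 / 1/12 = 1/2
P(U=2 | obs) = 1/24 / 1/12 = 1/2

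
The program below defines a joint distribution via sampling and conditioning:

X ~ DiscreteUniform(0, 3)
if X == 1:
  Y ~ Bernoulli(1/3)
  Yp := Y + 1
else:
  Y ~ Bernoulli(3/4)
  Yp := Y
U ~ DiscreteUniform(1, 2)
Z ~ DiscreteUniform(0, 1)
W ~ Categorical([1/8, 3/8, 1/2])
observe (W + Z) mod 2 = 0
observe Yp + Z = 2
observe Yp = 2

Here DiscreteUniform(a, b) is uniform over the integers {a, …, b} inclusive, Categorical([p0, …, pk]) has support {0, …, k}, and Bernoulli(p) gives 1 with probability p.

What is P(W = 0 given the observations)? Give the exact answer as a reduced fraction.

Enumerate traces; 4 have nonzero weight after conditioning:
  (X=1, Y=1, U=1, Z=0, W=0) weight 1/384
  (X=1, Y=1, U=1, Z=0, W=2) weight 1/96
  (X=1, Y=1, U=2, Z=0, W=0) weight 1/384
  (X=1, Y=1, U=2, Z=0, W=2) weight 1/96
Group by W:
  weight(W=0) = 1/192
  weight(W=2) = 1/48
Total weight = 1/192 + 1/48 = 5/192
P(W=0 | obs) = 1/192 / 5/192 = 1/5
P(W=2 | obs) = 1/48 / 5/192 = 4/5

P(W = 0 | obs) = 1/5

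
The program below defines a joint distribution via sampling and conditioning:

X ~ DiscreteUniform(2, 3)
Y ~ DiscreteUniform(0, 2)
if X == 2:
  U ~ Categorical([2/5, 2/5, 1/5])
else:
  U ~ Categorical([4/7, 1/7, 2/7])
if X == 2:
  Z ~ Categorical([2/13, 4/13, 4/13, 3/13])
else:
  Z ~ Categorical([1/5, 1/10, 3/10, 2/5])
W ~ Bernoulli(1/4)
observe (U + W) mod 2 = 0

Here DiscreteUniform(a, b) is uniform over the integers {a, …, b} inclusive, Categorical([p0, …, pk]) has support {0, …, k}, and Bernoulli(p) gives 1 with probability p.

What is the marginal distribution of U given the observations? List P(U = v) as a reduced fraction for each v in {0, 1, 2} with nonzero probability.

Enumerate traces; 72 have nonzero weight after conditioning:
  (X=2, Y=0, U=0, Z=0, W=0) weight 1/130
  (X=2, Y=0, U=0, Z=1, W=0) weight 1/65
  (X=2, Y=0, U=0, Z=2, W=0) weight 1/65
  (X=2, Y=0, U=0, Z=3, W=0) weight 3/260
  (X=2, Y=0, U=1, Z=0, W=1) weight 1/390
  (X=2, Y=0, U=1, Z=1, W=1) weight 1/195
  (X=2, Y=0, U=1, Z=2, W=1) weight 1/195
  (X=2, Y=0, U=1, Z=3, W=1) weight 1/260
  (X=2, Y=0, U=2, Z=0, W=0) weight 1/260
  … 63 more
Group by U:
  weight(U=0) = 51/140
  weight(U=1) = 19/280
  weight(U=2) = 51/280
Total weight = 51/140 + 19/280 + 51/280 = 43/70
P(U=0 | obs) = 51/140 / 43/70 = 51/86
P(U=1 | obs) = 19/280 / 43/70 = 19/172
P(U=2 | obs) = 51/280 / 43/70 = 51/172

P(U=0) = 51/86, P(U=1) = 19/172, P(U=2) = 51/172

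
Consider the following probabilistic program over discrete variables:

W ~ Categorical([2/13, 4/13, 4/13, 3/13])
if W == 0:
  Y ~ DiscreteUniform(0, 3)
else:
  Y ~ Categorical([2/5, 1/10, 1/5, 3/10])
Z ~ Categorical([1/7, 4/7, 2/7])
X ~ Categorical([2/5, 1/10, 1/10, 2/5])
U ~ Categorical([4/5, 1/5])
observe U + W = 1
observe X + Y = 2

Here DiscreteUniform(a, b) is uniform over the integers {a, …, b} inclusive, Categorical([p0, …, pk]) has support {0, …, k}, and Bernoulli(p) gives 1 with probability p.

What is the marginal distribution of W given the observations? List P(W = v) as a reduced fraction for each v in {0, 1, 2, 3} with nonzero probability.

Enumerate traces; 18 have nonzero weight after conditioning:
  (W=0, Y=0, Z=0, X=2, U=1) weight 1/9100
  (W=0, Y=0, Z=1, X=2, U=1) weight 1/2275
  (W=0, Y=0, Z=2, X=2, U=1) weight 1/4550
  (W=0, Y=1, Z=0, X=1, U=1) weight 1/9100
  (W=0, Y=1, Z=1, X=1, U=1) weight 1/2275
  (W=0, Y=1, Z=2, X=1, U=1) weight 1/4550
  (W=0, Y=2, Z=0, X=0, U=1) weight 1/2275
  (W=0, Y=2, Z=1, X=0, U=1) weight 4/2275
  (W=1, Y=0, Z=0, X=2, U=0) weight 16/11375
  … 9 more
Group by W:
  weight(W=0) = 3/650
  weight(W=1) = 4/125
Total weight = 3/650 + 4/125 = 119/3250
P(W=0 | obs) = 3/650 / 119/3250 = 15/119
P(W=1 | obs) = 4/125 / 119/3250 = 104/119

P(W=0) = 15/119, P(W=1) = 104/119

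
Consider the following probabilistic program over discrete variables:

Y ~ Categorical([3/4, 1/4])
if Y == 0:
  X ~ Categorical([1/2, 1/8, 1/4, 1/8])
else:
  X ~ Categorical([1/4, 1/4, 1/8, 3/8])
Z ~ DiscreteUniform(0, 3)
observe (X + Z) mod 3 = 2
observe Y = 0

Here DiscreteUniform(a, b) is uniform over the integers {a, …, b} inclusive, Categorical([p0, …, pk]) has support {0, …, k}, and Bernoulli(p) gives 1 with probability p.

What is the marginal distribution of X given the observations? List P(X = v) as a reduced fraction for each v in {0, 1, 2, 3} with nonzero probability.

P(X=0) = 2/5, P(X=1) = 1/10, P(X=2) = 2/5, P(X=3) = 1/10

Enumerate traces; 5 have nonzero weight after conditioning:
  (Y=0, X=0, Z=2) weight 3/32
  (Y=0, X=1, Z=1) weight 3/128
  (Y=0, X=2, Z=0) weight 3/64
  (Y=0, X=2, Z=3) weight 3/64
  (Y=0, X=3, Z=2) weight 3/128
Group by X:
  weight(X=0) = 3/32
  weight(X=1) = 3/128
  weight(X=2) = 3/32
  weight(X=3) = 3/128
Total weight = 3/32 + 3/128 + 3/32 + 3/128 = 15/64
P(X=0 | obs) = 3/32 / 15/64 = 2/5
P(X=1 | obs) = 3/128 / 15/64 = 1/10
P(X=2 | obs) = 3/32 / 15/64 = 2/5
P(X=3 | obs) = 3/128 / 15/64 = 1/10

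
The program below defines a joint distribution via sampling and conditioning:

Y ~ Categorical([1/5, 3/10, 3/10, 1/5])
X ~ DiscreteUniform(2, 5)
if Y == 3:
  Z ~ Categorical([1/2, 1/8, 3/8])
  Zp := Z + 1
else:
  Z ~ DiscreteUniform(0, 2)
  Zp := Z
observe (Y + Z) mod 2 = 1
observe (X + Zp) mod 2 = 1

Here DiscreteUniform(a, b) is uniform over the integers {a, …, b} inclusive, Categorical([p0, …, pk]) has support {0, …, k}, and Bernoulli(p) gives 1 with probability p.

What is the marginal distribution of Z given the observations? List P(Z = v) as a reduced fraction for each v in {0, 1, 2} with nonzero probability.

Enumerate traces; 12 have nonzero weight after conditioning:
  (Y=0, X=2, Z=1) weight 1/60
  (Y=0, X=4, Z=1) weight 1/60
  (Y=1, X=3, Z=0) weight 1/40
  (Y=1, X=3, Z=2) weight 1/40
  (Y=1, X=5, Z=0) weight 1/40
  (Y=1, X=5, Z=2) weight 1/40
  (Y=2, X=2, Z=1) weight 1/40
  (Y=2, X=4, Z=1) weight 1/40
  … 4 more
Group by Z:
  weight(Z=0) = 1/10
  weight(Z=1) = 1/12
  weight(Z=2) = 7/80
Total weight = 1/10 + 1/12 + 7/80 = 13/48
P(Z=0 | obs) = 1/10 / 13/48 = 24/65
P(Z=1 | obs) = 1/12 / 13/48 = 4/13
P(Z=2 | obs) = 7/80 / 13/48 = 21/65

P(Z=0) = 24/65, P(Z=1) = 4/13, P(Z=2) = 21/65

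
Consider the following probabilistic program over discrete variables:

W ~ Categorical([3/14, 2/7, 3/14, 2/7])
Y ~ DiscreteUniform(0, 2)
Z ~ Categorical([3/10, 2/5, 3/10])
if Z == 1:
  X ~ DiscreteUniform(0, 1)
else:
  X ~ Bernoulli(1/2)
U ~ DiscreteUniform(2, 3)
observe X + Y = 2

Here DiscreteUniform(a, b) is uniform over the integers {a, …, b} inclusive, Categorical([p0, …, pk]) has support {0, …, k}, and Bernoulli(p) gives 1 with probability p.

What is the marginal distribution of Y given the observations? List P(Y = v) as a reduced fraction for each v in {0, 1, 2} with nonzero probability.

P(Y=1) = 1/2, P(Y=2) = 1/2

Enumerate traces; 48 have nonzero weight after conditioning:
  (W=0, Y=1, Z=0, X=1, U=2) weight 3/560
  (W=0, Y=1, Z=0, X=1, U=3) weight 3/560
  (W=0, Y=1, Z=1, X=1, U=2) weight 1/140
  (W=0, Y=1, Z=1, X=1, U=3) weight 1/140
  (W=0, Y=1, Z=2, X=1, U=2) weight 3/560
  (W=0, Y=1, Z=2, X=1, U=3) weight 3/560
  (W=0, Y=2, Z=0, X=0, U=2) weight 3/560
  (W=0, Y=2, Z=0, X=0, U=3) weight 3/560
  … 40 more
Group by Y:
  weight(Y=1) = 1/6
  weight(Y=2) = 1/6
Total weight = 1/6 + 1/6 = 1/3
P(Y=1 | obs) = 1/6 / 1/3 = 1/2
P(Y=2 | obs) = 1/6 / 1/3 = 1/2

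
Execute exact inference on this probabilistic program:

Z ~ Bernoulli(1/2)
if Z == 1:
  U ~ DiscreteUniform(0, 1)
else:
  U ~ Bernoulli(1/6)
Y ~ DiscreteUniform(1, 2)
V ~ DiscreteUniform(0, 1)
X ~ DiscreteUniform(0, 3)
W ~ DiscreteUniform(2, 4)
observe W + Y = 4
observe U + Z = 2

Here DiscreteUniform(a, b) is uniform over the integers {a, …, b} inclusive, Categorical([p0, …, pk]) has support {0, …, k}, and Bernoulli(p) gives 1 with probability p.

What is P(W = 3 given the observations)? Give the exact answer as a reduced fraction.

P(W = 3 | obs) = 1/2

Enumerate traces; 16 have nonzero weight after conditioning:
  (Z=1, U=1, Y=1, V=0, X=0, W=3) weight 1/192
  (Z=1, U=1, Y=1, V=0, X=1, W=3) weight 1/192
  (Z=1, U=1, Y=1, V=0, X=2, W=3) weight 1/192
  (Z=1, U=1, Y=1, V=0, X=3, W=3) weight 1/192
  (Z=1, U=1, Y=1, V=1, X=0, W=3) weight 1/192
  (Z=1, U=1, Y=1, V=1, X=1, W=3) weight 1/192
  (Z=1, U=1, Y=1, V=1, X=2, W=3) weight 1/192
  (Z=1, U=1, Y=1, V=1, X=3, W=3) weight 1/192
  (Z=1, U=1, Y=2, V=0, X=0, W=2) weight 1/192
  … 7 more
Group by W:
  weight(W=2) = 1/24
  weight(W=3) = 1/24
Total weight = 1/24 + 1/24 = 1/12
P(W=2 | obs) = 1/24 / 1/12 = 1/2
P(W=3 | obs) = 1/24 / 1/12 = 1/2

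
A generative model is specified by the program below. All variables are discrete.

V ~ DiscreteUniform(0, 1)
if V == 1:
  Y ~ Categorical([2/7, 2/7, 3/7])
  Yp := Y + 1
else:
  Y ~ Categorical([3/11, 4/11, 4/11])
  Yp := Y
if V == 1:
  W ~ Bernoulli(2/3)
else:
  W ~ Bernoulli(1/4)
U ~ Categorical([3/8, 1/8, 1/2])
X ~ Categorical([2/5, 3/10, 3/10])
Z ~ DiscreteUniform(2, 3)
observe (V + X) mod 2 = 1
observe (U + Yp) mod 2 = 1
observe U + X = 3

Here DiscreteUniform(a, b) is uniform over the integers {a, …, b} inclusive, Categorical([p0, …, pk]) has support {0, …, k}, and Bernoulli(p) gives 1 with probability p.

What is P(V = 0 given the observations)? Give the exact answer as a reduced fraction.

P(V = 0 | obs) = 56/67

Enumerate traces; 8 have nonzero weight after conditioning:
  (V=0, Y=1, W=0, U=2, X=1, Z=2) weight 9/880
  (V=0, Y=1, W=0, U=2, X=1, Z=3) weight 9/880
  (V=0, Y=1, W=1, U=2, X=1, Z=2) weight 3/880
  (V=0, Y=1, W=1, U=2, X=1, Z=3) weight 3/880
  (V=1, Y=1, W=0, U=1, X=2, Z=2) weight 1/1120
  (V=1, Y=1, W=0, U=1, X=2, Z=3) weight 1/1120
  (V=1, Y=1, W=1, U=1, X=2, Z=2) weight 1/560
  (V=1, Y=1, W=1, U=1, X=2, Z=3) weight 1/560
Group by V:
  weight(V=0) = 3/110
  weight(V=1) = 3/560
Total weight = 3/110 + 3/560 = 201/6160
P(V=0 | obs) = 3/110 / 201/6160 = 56/67
P(V=1 | obs) = 3/560 / 201/6160 = 11/67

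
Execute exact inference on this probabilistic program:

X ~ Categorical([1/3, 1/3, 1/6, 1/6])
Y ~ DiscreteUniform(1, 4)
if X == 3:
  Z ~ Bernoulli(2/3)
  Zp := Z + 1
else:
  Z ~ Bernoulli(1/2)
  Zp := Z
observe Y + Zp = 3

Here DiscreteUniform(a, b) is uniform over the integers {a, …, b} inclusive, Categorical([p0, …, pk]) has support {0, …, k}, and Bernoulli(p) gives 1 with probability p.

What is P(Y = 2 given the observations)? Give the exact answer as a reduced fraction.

P(Y = 2 | obs) = 17/36

Enumerate traces; 8 have nonzero weight after conditioning:
  (X=0, Y=2, Z=1) weight 1/24
  (X=0, Y=3, Z=0) weight 1/24
  (X=1, Y=2, Z=1) weight 1/24
  (X=1, Y=3, Z=0) weight 1/24
  (X=2, Y=2, Z=1) weight 1/48
  (X=2, Y=3, Z=0) weight 1/48
  (X=3, Y=1, Z=1) weight 1/36
  (X=3, Y=2, Z=0) weight 1/72
Group by Y:
  weight(Y=1) = 1/36
  weight(Y=2) = 17/144
  weight(Y=3) = 5/48
Total weight = 1/36 + 17/144 + 5/48 = 1/4
P(Y=1 | obs) = 1/36 / 1/4 = 1/9
P(Y=2 | obs) = 17/144 / 1/4 = 17/36
P(Y=3 | obs) = 5/48 / 1/4 = 5/12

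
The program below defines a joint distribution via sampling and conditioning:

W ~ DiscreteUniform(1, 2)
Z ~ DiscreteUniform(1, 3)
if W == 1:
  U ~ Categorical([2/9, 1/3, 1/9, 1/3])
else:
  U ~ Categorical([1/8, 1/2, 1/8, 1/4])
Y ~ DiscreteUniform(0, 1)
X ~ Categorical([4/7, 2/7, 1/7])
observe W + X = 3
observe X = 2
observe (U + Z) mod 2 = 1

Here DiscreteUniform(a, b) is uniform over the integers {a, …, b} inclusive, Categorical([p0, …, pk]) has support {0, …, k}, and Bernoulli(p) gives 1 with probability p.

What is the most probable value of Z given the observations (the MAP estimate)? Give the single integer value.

argmax_v P(Z = v | obs) = 2

Enumerate traces; 12 have nonzero weight after conditioning:
  (W=1, Z=1, U=0, Y=0, X=2) weight 1/378
  (W=1, Z=1, U=0, Y=1, X=2) weight 1/378
  (W=1, Z=1, U=2, Y=0, X=2) weight 1/756
  (W=1, Z=1, U=2, Y=1, X=2) weight 1/756
  (W=1, Z=2, U=1, Y=0, X=2) weight 1/252
  (W=1, Z=2, U=1, Y=1, X=2) weight 1/252
  (W=1, Z=2, U=3, Y=0, X=2) weight 1/252
  (W=1, Z=2, U=3, Y=1, X=2) weight 1/252
  (W=1, Z=3, U=0, Y=0, X=2) weight 1/378
  … 3 more
Group by Z:
  weight(Z=1) = 1/126
  weight(Z=2) = 1/63
  weight(Z=3) = 1/126
Total weight = 1/126 + 1/63 + 1/126 = 2/63
P(Z=1 | obs) = 1/126 / 2/63 = 1/4
P(Z=2 | obs) = 1/63 / 2/63 = 1/2
P(Z=3 | obs) = 1/126 / 2/63 = 1/4
argmax = 2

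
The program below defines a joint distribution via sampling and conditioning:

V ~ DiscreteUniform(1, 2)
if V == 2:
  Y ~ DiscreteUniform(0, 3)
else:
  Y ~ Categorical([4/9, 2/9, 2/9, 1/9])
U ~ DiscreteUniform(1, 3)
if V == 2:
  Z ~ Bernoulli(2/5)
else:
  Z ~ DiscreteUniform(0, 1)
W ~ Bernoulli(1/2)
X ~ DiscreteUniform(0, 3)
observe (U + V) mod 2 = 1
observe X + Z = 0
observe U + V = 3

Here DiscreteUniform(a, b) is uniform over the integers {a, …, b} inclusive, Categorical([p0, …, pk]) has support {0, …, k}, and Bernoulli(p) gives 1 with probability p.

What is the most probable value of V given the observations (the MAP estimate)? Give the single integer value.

Enumerate traces; 16 have nonzero weight after conditioning:
  (V=1, Y=0, U=2, Z=0, W=0, X=0) weight 1/216
  (V=1, Y=0, U=2, Z=0, W=1, X=0) weight 1/216
  (V=1, Y=1, U=2, Z=0, W=0, X=0) weight 1/432
  (V=1, Y=1, U=2, Z=0, W=1, X=0) weight 1/432
  (V=1, Y=2, U=2, Z=0, W=0, X=0) weight 1/432
  (V=1, Y=2, U=2, Z=0, W=1, X=0) weight 1/432
  (V=1, Y=3, U=2, Z=0, W=0, X=0) weight 1/864
  (V=1, Y=3, U=2, Z=0, W=1, X=0) weight 1/864
  (V=2, Y=0, U=1, Z=0, W=0, X=0) weight 1/320
  … 7 more
Group by V:
  weight(V=1) = 1/48
  weight(V=2) = 1/40
Total weight = 1/48 + 1/40 = 11/240
P(V=1 | obs) = 1/48 / 11/240 = 5/11
P(V=2 | obs) = 1/40 / 11/240 = 6/11
argmax = 2

argmax_v P(V = v | obs) = 2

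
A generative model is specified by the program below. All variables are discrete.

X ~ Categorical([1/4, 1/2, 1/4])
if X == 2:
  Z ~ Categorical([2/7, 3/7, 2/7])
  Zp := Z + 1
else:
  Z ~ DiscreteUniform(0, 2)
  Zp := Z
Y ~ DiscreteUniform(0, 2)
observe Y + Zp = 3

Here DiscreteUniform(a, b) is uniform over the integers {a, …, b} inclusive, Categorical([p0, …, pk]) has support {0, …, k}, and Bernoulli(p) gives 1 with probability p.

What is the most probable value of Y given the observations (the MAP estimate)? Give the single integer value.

Enumerate traces; 7 have nonzero weight after conditioning:
  (X=0, Z=1, Y=2) weight 1/36
  (X=0, Z=2, Y=1) weight 1/36
  (X=1, Z=1, Y=2) weight 1/18
  (X=1, Z=2, Y=1) weight 1/18
  (X=2, Z=0, Y=2) weight 1/42
  (X=2, Z=1, Y=1) weight 1/28
  (X=2, Z=2, Y=0) weight 1/42
Group by Y:
  weight(Y=0) = 1/42
  weight(Y=1) = 5/42
  weight(Y=2) = 3/28
Total weight = 1/42 + 5/42 + 3/28 = 1/4
P(Y=0 | obs) = 1/42 / 1/4 = 2/21
P(Y=1 | obs) = 5/42 / 1/4 = 10/21
P(Y=2 | obs) = 3/28 / 1/4 = 3/7
argmax = 1

argmax_v P(Y = v | obs) = 1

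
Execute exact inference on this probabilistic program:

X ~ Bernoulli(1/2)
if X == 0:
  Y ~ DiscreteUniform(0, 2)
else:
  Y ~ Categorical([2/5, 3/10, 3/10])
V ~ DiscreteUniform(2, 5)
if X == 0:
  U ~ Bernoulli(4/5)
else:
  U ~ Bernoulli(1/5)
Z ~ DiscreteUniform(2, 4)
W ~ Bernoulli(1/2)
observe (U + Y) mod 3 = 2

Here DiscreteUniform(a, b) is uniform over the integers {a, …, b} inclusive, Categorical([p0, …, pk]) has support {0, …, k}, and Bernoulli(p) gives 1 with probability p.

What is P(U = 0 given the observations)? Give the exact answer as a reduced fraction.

P(U = 0 | obs) = 46/95

Enumerate traces; 96 have nonzero weight after conditioning:
  (X=0, Y=1, V=2, U=1, Z=2, W=0) weight 1/180
  (X=0, Y=1, V=2, U=1, Z=2, W=1) weight 1/180
  (X=0, Y=1, V=2, U=1, Z=3, W=0) weight 1/180
  (X=0, Y=1, V=2, U=1, Z=3, W=1) weight 1/180
  (X=0, Y=1, V=2, U=1, Z=4, W=0) weight 1/180
  (X=0, Y=1, V=2, U=1, Z=4, W=1) weight 1/180
  (X=0, Y=1, V=3, U=1, Z=2, W=0) weight 1/180
  (X=0, Y=1, V=3, U=1, Z=2, W=1) weight 1/180
  (X=0, Y=2, V=2, U=0, Z=2, W=0) weight 1/720
  … 87 more
Group by U:
  weight(U=0) = 23/150
  weight(U=1) = 49/300
Total weight = 23/150 + 49/300 = 19/60
P(U=0 | obs) = 23/150 / 19/60 = 46/95
P(U=1 | obs) = 49/300 / 19/60 = 49/95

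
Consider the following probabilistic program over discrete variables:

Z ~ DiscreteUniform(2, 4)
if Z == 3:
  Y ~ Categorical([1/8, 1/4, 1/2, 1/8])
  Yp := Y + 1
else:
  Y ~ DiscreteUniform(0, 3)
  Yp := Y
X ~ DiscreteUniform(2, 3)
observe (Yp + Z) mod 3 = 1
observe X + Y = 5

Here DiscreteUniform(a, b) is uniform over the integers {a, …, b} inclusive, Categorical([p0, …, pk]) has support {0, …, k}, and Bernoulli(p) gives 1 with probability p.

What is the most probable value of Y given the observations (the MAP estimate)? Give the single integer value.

argmax_v P(Y = v | obs) = 3

Enumerate traces; 3 have nonzero weight after conditioning:
  (Z=2, Y=2, X=3) weight 1/24
  (Z=3, Y=3, X=2) weight 1/48
  (Z=4, Y=3, X=2) weight 1/24
Group by Y:
  weight(Y=2) = 1/24
  weight(Y=3) = 1/16
Total weight = 1/24 + 1/16 = 5/48
P(Y=2 | obs) = 1/24 / 5/48 = 2/5
P(Y=3 | obs) = 1/16 / 5/48 = 3/5
argmax = 3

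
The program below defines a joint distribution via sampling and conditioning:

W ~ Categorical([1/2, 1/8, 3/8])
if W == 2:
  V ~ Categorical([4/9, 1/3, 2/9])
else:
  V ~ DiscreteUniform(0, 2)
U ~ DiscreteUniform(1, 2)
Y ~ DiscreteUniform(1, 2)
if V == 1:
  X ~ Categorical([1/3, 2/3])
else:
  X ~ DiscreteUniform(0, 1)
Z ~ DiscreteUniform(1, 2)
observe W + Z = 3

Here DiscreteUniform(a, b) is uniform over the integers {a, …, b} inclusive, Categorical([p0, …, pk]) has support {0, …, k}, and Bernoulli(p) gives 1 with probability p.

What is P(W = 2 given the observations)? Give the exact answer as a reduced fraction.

Enumerate traces; 48 have nonzero weight after conditioning:
  (W=1, V=0, U=1, Y=1, X=0, Z=2) weight 1/384
  (W=1, V=0, U=1, Y=1, X=1, Z=2) weight 1/384
  (W=1, V=0, U=1, Y=2, X=0, Z=2) weight 1/384
  (W=1, V=0, U=1, Y=2, X=1, Z=2) weight 1/384
  (W=1, V=0, U=2, Y=1, X=0, Z=2) weight 1/384
  (W=1, V=0, U=2, Y=1, X=1, Z=2) weight 1/384
  (W=1, V=0, U=2, Y=2, X=0, Z=2) weight 1/384
  (W=1, V=0, U=2, Y=2, X=1, Z=2) weight 1/384
  (W=2, V=0, U=1, Y=1, X=0, Z=1) weight 1/96
  … 39 more
Group by W:
  weight(W=1) = 1/16
  weight(W=2) = 3/16
Total weight = 1/16 + 3/16 = 1/4
P(W=1 | obs) = 1/16 / 1/4 = 1/4
P(W=2 | obs) = 3/16 / 1/4 = 3/4

P(W = 2 | obs) = 3/4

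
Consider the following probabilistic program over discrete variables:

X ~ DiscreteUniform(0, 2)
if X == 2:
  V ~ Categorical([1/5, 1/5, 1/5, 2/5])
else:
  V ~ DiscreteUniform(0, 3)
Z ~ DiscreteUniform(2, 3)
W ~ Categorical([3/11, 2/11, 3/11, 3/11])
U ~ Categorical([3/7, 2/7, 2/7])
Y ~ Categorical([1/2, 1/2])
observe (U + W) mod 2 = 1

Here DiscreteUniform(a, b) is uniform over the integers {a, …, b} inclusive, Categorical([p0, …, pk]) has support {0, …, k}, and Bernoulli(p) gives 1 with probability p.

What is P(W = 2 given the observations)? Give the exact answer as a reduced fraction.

Enumerate traces; 288 have nonzero weight after conditioning:
  (X=0, V=0, Z=2, W=0, U=1, Y=0) weight 1/616
  (X=0, V=0, Z=2, W=0, U=1, Y=1) weight 1/616
  (X=0, V=0, Z=2, W=1, U=0, Y=0) weight 1/616
  (X=0, V=0, Z=2, W=1, U=0, Y=1) weight 1/616
  (X=0, V=0, Z=2, W=1, U=2, Y=0) weight 1/924
  (X=0, V=0, Z=2, W=1, U=2, Y=1) weight 1/924
  (X=0, V=0, Z=2, W=2, U=1, Y=0) weight 1/616
  (X=0, V=0, Z=2, W=2, U=1, Y=1) weight 1/616
  (X=0, V=0, Z=2, W=3, U=0, Y=0) weight 3/1232
  … 279 more
Group by W:
  weight(W=0) = 6/77
  weight(W=1) = 10/77
  weight(W=2) = 6/77
  weight(W=3) = 15/77
Total weight = 6/77 + 10/77 + 6/77 + 15/77 = 37/77
P(W=0 | obs) = 6/77 / 37/77 = 6/37
P(W=1 | obs) = 10/77 / 37/77 = 10/37
P(W=2 | obs) = 6/77 / 37/77 = 6/37
P(W=3 | obs) = 15/77 / 37/77 = 15/37

P(W = 2 | obs) = 6/37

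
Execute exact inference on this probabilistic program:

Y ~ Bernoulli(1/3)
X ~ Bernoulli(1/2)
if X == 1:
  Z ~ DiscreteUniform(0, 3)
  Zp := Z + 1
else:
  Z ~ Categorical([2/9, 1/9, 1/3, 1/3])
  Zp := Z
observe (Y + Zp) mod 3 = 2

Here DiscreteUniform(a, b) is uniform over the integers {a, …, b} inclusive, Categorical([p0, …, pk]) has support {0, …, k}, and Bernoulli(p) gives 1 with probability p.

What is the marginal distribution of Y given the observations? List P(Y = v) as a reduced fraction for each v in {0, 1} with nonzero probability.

P(Y=0) = 21/32, P(Y=1) = 11/32

Enumerate traces; 5 have nonzero weight after conditioning:
  (Y=0, X=0, Z=2) weight 1/9
  (Y=0, X=1, Z=1) weight 1/12
  (Y=1, X=0, Z=1) weight 1/54
  (Y=1, X=1, Z=0) weight 1/24
  (Y=1, X=1, Z=3) weight 1/24
Group by Y:
  weight(Y=0) = 7/36
  weight(Y=1) = 11/108
Total weight = 7/36 + 11/108 = 8/27
P(Y=0 | obs) = 7/36 / 8/27 = 21/32
P(Y=1 | obs) = 11/108 / 8/27 = 11/32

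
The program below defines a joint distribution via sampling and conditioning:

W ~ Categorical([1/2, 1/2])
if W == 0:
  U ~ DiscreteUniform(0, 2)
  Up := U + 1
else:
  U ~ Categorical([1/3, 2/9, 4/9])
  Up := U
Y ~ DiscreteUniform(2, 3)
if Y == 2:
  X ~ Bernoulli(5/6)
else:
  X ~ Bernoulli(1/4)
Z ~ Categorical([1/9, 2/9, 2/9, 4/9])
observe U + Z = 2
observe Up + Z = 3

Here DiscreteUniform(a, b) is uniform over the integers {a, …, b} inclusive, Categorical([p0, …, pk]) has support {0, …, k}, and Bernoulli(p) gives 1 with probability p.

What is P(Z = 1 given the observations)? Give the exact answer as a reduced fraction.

Enumerate traces; 12 have nonzero weight after conditioning:
  (W=0, U=0, Y=2, X=0, Z=2) weight 1/324
  (W=0, U=0, Y=2, X=1, Z=2) weight 5/324
  (W=0, U=0, Y=3, X=0, Z=2) weight 1/72
  (W=0, U=0, Y=3, X=1, Z=2) weight 1/216
  (W=0, U=1, Y=2, X=0, Z=1) weight 1/324
  (W=0, U=1, Y=2, X=1, Z=1) weight 5/324
  (W=0, U=1, Y=3, X=0, Z=1) weight 1/72
  (W=0, U=1, Y=3, X=1, Z=1) weight 1/216
  (W=0, U=2, Y=2, X=0, Z=0) weight 1/648
  … 3 more
Group by Z:
  weight(Z=0) = 1/54
  weight(Z=1) = 1/27
  weight(Z=2) = 1/27
Total weight = 1/54 + 1/27 + 1/27 = 5/54
P(Z=0 | obs) = 1/54 / 5/54 = 1/5
P(Z=1 | obs) = 1/27 / 5/54 = 2/5
P(Z=2 | obs) = 1/27 / 5/54 = 2/5

P(Z = 1 | obs) = 2/5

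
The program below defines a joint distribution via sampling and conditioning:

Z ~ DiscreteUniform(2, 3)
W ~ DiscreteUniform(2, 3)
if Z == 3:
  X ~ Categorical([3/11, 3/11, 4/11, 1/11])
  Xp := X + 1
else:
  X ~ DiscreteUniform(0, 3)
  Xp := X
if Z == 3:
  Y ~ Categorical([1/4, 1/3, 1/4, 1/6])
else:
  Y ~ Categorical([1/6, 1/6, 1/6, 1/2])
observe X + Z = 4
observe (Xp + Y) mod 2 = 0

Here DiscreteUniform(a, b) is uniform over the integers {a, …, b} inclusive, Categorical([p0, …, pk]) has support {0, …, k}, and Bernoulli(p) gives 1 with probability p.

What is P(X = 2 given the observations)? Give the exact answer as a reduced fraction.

Enumerate traces; 8 have nonzero weight after conditioning:
  (Z=2, W=2, X=2, Y=0) weight 1/96
  (Z=2, W=2, X=2, Y=2) weight 1/96
  (Z=2, W=3, X=2, Y=0) weight 1/96
  (Z=2, W=3, X=2, Y=2) weight 1/96
  (Z=3, W=2, X=1, Y=0) weight 3/176
  (Z=3, W=2, X=1, Y=2) weight 3/176
  (Z=3, W=3, X=1, Y=0) weight 3/176
  (Z=3, W=3, X=1, Y=2) weight 3/176
Group by X:
  weight(X=1) = 3/44
  weight(X=2) = 1/24
Total weight = 3/44 + 1/24 = 29/264
P(X=1 | obs) = 3/44 / 29/264 = 18/29
P(X=2 | obs) = 1/24 / 29/264 = 11/29

P(X = 2 | obs) = 11/29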